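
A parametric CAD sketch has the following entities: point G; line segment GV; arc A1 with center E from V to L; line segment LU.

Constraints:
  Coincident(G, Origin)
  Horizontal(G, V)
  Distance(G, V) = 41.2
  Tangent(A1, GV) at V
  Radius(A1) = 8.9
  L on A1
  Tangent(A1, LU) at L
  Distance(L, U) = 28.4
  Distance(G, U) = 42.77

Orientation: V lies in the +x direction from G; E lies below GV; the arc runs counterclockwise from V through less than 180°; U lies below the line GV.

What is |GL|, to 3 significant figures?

33.3

Checks: |EL| = 8.900 ✓; ∠(EL, LU) = 90.00° ✓; |LU| = 28.40 ✓; |GU| = 42.77 ✓.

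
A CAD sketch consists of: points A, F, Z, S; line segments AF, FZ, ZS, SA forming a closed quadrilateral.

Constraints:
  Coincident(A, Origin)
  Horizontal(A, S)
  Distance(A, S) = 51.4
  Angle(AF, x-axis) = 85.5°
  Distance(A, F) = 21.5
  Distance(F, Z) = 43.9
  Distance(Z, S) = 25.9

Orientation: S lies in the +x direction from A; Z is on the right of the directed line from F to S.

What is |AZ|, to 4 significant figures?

31.74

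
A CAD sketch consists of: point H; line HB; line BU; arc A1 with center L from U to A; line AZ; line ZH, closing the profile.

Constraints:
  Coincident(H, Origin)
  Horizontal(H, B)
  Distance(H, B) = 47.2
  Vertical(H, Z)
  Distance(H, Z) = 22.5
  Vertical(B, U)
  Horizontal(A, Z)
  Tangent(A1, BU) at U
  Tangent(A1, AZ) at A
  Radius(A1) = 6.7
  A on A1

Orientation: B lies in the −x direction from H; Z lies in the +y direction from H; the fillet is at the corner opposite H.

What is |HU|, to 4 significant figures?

49.77

The virtual corner opposite H is at (-47.20, 22.50). Since A1 is tangent to BU there, LU ⟂ BU and A1 meets AZ tangentially, so LA is at right angles to AZ, with radius 6.7, so the center L sits 6.7 in from both sides at L = (-40.50, 15.80). That places the tangent points at U = (-47.20, 15.80) on BU and A = (-40.50, 22.50) on AZ. Then |HU| = |U − H| = 49.77.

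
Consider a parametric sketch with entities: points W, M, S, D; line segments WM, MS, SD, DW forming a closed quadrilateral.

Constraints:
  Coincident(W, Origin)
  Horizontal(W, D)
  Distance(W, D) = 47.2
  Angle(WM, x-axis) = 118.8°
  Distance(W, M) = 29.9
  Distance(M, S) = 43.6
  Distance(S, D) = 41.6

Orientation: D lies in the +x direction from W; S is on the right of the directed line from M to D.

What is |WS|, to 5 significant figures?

13.714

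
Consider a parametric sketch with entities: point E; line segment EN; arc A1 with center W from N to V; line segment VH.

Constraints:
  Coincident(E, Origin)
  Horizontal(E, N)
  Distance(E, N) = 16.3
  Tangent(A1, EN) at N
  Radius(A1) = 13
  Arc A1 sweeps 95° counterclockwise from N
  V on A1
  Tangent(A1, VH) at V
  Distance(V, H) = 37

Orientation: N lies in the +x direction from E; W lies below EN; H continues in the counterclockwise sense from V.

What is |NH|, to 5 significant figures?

51.911

On A1, N sits at bearing 90° from W; a 95° counterclockwise sweep puts V at bearing 185°, so V = W + 13.0·(cos 185°, sin 185°) = (3.3495, -14.133). The tangent condition forces WV to be normal to VH, so VH runs along (−sin 185°, cos 185°); with |VH| = 37.0, H = (6.5742, -50.992). Then |NH| = |H − N| = 51.911.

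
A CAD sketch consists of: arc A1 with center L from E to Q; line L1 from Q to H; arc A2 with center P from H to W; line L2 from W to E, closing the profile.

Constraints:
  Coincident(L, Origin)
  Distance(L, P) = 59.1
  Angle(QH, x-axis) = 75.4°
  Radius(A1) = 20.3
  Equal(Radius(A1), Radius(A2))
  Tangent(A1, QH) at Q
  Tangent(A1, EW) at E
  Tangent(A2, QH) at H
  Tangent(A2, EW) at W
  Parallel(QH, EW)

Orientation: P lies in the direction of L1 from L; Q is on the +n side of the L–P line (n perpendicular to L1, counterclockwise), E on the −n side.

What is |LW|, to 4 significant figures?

62.49

The slot axis is L1's direction at 75.4°, so u = (cos 75.4°, sin 75.4°) = (0.2521, 0.9677) and n = (−sin 75.4°, cos 75.4°) = (-0.9677, 0.2521). L is at the origin and P lies 59.1 along u from L, so P = 59.1·u = (14.90, 57.19). Tangency of A1 to both parallel lines with radius 20.3 puts Q and E at L ± 20.3·n: Q = (-19.64, 5.117), E = (19.64, -5.117). Equal radii place H and W the same way about P: H = P + 20.3·n = (-4.747, 62.31), W = P − 20.3·n = (34.54, 52.07). Then |LW| = |W − L| = 62.49.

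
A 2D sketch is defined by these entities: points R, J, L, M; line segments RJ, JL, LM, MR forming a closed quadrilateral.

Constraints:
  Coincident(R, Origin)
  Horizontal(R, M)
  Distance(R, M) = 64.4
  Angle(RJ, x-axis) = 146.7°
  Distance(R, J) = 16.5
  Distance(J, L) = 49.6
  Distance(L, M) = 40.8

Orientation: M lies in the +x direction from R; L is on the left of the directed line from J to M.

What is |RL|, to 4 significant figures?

41.84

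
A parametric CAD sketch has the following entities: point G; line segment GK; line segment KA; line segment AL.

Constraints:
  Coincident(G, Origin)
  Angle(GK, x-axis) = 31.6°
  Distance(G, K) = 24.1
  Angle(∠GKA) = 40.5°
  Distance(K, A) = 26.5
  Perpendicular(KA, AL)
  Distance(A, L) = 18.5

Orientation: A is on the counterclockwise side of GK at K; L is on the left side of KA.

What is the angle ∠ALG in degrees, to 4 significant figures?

70.79°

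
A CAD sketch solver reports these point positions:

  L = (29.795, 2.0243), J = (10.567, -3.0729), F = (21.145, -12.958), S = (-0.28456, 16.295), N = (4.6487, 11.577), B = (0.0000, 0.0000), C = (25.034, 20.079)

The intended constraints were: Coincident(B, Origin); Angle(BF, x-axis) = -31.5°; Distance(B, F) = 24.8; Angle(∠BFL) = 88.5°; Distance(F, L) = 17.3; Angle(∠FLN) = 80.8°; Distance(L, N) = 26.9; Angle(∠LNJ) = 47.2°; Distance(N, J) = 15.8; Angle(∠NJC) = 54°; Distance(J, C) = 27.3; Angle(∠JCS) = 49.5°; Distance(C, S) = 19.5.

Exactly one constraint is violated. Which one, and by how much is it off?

Distance(C, S) = 19.5 — off by 6.10.

B = (0.00, 0.00) ✓; BF at -31.50° ✓; |BF| = 24.80 ✓; ∠BFL = 88.50° ✓; |FL| = 17.30 ✓; ∠FLN = 80.80° ✓; |LN| = 26.90 ✓; ∠LNJ = 47.20° ✓; |NJ| = 15.80 ✓; ∠NJC = 54.00° ✓; |JC| = 27.30 ✓; ∠JCS = 49.50° ✓; |CS| = 25.60 ✗.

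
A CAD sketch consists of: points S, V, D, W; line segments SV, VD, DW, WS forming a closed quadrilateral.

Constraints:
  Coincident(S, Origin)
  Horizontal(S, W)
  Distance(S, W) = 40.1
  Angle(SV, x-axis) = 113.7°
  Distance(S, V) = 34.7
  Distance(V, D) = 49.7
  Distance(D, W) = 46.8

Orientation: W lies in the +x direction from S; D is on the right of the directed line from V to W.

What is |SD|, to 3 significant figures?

17.2

Checks: |SW| = 40.10 ✓; |SV| = 34.70 ✓; |VD| = 49.70 ✓; |DW| = 46.80 ✓.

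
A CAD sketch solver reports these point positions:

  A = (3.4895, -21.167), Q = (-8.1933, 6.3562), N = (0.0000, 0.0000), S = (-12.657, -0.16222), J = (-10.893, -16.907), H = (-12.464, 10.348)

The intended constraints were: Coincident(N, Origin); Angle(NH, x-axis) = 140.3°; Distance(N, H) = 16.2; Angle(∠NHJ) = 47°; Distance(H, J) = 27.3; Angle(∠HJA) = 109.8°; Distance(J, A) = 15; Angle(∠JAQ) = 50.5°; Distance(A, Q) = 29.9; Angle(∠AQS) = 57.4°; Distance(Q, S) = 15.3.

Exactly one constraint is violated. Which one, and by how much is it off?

Distance(Q, S) = 15.3 — off by 7.40.

N = (0.00, 0.00) ✓; NH at 140.3° ✓; |NH| = 16.20 ✓; ∠NHJ = 47.00° ✓; |HJ| = 27.30 ✓; ∠HJA = 109.8° ✓; |JA| = 15.00 ✓; ∠JAQ = 50.50° ✓; |AQ| = 29.90 ✓; ∠AQS = 57.40° ✓; |QS| = 7.900 ✗.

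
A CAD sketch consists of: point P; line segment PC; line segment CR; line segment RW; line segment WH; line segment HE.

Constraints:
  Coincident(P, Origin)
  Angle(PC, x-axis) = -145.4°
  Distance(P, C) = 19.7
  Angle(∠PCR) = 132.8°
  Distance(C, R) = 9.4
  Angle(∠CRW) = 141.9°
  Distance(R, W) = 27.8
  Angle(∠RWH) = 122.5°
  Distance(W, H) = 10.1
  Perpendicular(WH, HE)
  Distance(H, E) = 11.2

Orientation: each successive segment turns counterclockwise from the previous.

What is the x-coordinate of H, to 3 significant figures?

6.39

∠CRW = 141.9° gives RW at -60.1° from the x-axis; with |RW| = 27.8, W = (-3.70, -44.6). ∠RWH = 122.5° gives WH at -2.60° from the x-axis; with |WH| = 10.1, H = (6.39, -45.0). So H.x = 6.39.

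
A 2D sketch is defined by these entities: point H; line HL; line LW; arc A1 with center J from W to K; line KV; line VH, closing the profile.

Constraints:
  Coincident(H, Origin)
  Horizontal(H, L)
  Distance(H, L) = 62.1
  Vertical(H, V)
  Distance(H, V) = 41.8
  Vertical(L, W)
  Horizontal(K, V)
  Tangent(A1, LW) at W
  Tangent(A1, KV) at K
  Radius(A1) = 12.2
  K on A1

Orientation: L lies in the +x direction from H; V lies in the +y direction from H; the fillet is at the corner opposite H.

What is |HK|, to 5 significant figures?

65.094

The virtual corner opposite H is at (62.100, 41.800). Since A1 is tangent to LW there, JW ⟂ LW and since A1 is tangent to KV there, JK ⟂ KV, with radius 12.2, so the center J sits 12.2 in from both sides at J = (49.900, 29.600). That places the tangent points at W = (62.100, 29.600) on LW and K = (49.900, 41.800) on KV. Then |HK| = |K − H| = 65.094.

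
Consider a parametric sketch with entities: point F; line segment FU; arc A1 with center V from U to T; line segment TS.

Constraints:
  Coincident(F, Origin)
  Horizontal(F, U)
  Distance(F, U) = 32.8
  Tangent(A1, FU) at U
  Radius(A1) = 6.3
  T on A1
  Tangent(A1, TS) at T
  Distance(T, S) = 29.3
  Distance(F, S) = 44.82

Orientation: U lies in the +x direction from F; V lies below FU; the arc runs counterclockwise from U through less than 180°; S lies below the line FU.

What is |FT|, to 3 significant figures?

27.3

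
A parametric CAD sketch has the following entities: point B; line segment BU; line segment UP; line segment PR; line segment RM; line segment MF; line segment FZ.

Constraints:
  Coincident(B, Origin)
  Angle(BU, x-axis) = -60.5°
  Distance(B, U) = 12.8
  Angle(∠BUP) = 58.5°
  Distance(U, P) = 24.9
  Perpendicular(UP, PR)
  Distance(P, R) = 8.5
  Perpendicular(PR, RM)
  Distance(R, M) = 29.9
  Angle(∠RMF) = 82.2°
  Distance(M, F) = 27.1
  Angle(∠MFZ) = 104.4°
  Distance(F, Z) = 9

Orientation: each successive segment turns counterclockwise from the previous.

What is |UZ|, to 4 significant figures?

20.83

∠RMF = 82.2° gives MF at -21.20° from the x-axis; with |MF| = 27.1, F = (21.71, -21.19). ∠MFZ = 104.4° gives FZ at 54.40° from the x-axis; with |FZ| = 9.0, Z = (26.95, -13.87). Then |UZ| = |Z − U| = 20.83.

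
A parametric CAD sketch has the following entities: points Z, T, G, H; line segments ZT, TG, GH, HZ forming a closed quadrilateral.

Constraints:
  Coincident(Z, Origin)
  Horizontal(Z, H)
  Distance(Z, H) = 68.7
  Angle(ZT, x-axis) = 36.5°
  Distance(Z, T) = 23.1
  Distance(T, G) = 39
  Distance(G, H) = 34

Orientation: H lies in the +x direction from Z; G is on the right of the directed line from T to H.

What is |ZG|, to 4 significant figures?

44.39

Z is at the origin; Z and H share the same y with |ZH| = 68.7 and H in +x, so H = (68.7, 0). ZT runs at 36.5° with |ZT| = 23.1, so T = (18.57, 13.74). G is determined by |TG| = 39.0 and |GH| = 34.0 together: it lies at the intersection of circle(T, 39.0) and circle(H, 34.0). With |TH| = 51.98, the foot of the radical line on TH is 29.50 from T and the perpendicular offset is √(39.0² − 29.50²) = 25.51. Taking the right-of-TH solution: G = (40.28, -18.66).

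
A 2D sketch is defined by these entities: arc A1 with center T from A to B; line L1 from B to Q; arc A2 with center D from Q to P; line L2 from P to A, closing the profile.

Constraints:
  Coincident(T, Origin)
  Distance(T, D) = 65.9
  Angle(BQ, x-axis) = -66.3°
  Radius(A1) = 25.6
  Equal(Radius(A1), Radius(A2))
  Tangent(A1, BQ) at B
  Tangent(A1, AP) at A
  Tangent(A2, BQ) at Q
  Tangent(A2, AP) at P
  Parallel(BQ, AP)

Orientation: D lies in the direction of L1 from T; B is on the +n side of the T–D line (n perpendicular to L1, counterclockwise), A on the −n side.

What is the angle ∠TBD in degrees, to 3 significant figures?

68.8°

The slot axis is L1's direction at -66.3°, so u = (cos -66.3°, sin -66.3°) = (0.402, -0.916) and n = (−sin -66.3°, cos -66.3°) = (0.916, 0.402). T is at the origin and D lies 65.9 along u from T, so D = 65.9·u = (26.5, -60.3). Tangency of A1 to both parallel lines with radius 25.6 puts B and A at T ± 25.6·n: B = (23.4, 10.3), A = (-23.4, -10.3). Then cos ∠TBD = BT·BD / (|BT||BD|), giving 68.8°.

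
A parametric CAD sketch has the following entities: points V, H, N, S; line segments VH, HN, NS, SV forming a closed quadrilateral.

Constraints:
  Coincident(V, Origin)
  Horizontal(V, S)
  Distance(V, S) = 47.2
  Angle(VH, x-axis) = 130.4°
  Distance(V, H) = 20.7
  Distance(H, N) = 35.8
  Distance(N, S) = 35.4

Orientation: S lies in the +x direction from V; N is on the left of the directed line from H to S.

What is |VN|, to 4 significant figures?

32.29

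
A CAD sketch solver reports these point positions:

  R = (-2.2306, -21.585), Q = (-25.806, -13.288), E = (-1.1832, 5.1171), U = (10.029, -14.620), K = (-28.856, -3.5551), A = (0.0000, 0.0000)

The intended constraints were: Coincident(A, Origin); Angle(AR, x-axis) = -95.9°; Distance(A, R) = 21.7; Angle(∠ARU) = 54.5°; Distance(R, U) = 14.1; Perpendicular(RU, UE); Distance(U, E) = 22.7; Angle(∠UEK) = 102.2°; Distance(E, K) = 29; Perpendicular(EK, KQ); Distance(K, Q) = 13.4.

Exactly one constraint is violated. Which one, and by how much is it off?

Distance(K, Q) = 13.4 — off by 3.20.

A = (0.00, 0.00) ✓; AR at -95.90° ✓; |AR| = 21.70 ✓; ∠ARU = 54.50° ✓; |RU| = 14.10 ✓; ∠(RU, UE) = 90.00° ✓; |UE| = 22.70 ✓; ∠UEK = 102.2° ✓; |EK| = 29.00 ✓; ∠(EK, KQ) = 90.00° ✓; |KQ| = 10.20 ✗.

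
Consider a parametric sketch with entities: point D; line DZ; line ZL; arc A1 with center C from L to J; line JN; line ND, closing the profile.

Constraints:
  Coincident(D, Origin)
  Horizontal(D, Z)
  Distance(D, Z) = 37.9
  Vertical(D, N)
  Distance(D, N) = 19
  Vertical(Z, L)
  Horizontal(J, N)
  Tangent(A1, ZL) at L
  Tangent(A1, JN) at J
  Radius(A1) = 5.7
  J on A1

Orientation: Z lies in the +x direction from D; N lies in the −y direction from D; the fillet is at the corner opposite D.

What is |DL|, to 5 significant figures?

40.166

D is at the origin; DZ is horizontal with |DZ| = 37.9 and Z on the +x side, so Z = (37.900, 0.0000). D and N share the same x with |DN| = 19.0 and N on the −y side, so N = (0.0000, -19.000). The virtual corner opposite D is at (37.900, -19.000). A1 meets ZL tangentially, so CL is at right angles to ZL and tangency of A1 to JN means the radius CJ is perpendicular to JN, with radius 5.7, so the center C sits 5.7 in from both sides at C = (32.200, -13.300). That places the tangent points at L = (37.900, -13.300) on ZL and J = (32.200, -19.000) on JN. Then |DL| = |L − D| = 40.166.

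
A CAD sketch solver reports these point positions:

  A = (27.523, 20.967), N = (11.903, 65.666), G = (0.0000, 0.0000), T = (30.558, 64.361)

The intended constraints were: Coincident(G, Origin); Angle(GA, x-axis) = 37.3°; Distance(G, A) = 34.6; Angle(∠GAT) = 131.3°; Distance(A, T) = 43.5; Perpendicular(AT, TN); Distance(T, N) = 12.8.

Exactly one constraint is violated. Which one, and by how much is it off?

Distance(T, N) = 12.8 — off by 5.90.

G = (0.00, 0.00) ✓; GA at 37.30° ✓; |GA| = 34.60 ✓; ∠GAT = 131.3° ✓; |AT| = 43.50 ✓; ∠(AT, TN) = 90.00° ✓; |TN| = 18.70 ✗.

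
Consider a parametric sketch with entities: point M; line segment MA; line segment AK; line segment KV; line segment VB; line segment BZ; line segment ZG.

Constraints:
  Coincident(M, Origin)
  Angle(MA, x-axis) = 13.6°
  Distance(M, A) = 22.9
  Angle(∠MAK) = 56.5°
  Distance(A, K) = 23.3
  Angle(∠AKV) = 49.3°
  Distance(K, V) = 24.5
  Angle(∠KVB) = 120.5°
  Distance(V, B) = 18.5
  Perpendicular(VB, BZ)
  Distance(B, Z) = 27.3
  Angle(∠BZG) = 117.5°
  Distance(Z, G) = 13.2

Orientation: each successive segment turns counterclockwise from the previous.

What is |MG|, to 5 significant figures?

35.123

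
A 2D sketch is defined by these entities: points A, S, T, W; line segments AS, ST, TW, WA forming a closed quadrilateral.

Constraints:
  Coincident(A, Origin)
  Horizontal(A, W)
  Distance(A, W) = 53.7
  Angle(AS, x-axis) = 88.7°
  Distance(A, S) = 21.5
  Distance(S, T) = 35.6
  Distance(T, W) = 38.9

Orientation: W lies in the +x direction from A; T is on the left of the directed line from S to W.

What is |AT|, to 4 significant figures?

47.75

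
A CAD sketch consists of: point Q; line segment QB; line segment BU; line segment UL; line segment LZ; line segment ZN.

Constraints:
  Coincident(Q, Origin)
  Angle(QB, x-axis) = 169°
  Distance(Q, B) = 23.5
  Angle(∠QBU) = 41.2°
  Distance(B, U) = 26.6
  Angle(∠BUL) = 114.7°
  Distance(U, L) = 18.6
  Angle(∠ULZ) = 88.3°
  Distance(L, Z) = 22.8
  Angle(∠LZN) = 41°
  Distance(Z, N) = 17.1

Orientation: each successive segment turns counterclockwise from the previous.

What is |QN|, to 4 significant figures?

5.971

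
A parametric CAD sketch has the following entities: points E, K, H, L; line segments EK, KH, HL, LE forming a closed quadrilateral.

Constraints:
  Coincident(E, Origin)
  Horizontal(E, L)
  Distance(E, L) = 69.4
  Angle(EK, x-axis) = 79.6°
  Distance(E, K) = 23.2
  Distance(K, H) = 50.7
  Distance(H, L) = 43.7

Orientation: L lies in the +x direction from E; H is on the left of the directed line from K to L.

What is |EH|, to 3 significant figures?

65.5

Checks: E.y = 0.00, L.y = 0.00 ✓; |KH| = 50.70 ✓; |HL| = 43.70 ✓.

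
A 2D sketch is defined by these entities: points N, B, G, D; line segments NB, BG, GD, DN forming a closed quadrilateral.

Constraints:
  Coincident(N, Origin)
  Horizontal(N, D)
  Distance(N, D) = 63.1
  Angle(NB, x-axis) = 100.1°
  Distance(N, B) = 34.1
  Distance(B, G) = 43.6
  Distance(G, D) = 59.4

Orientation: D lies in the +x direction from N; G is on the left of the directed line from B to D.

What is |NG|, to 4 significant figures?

61.65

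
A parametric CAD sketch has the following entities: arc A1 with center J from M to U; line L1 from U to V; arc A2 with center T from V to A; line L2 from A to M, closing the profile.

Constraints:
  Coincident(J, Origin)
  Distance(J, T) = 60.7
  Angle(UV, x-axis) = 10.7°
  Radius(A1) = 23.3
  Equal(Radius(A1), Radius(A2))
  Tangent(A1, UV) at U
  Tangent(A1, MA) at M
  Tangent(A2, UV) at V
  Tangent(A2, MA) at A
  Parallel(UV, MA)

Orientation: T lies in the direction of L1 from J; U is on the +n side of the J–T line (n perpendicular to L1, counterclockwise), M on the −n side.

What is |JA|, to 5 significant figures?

65.018

Tangency of A1 to both parallel lines with radius 23.3 puts U and M at J ± 23.3·n: U = (-4.3260, 22.895), M = (4.3260, -22.895). Equal radii place V and A the same way about T: V = T + 23.3·n = (55.319, 34.165), A = T − 23.3·n = (63.971, -11.625). Then |JA| = |A − J| = 65.018.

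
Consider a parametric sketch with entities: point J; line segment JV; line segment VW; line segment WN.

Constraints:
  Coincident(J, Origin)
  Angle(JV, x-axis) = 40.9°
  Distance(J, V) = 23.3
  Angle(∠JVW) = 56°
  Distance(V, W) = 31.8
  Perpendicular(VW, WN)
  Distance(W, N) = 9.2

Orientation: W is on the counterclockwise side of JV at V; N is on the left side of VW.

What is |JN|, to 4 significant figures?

21.32

J is at the origin; JV runs at 40.9° with length 23.3, so V = 23.3·(cos 40.9°, sin 40.9°) = (17.61, 15.26). ∠JVW = 56.0°, so VW runs at 40.9° + (180° − 56.0°) = 164.9° from the x-axis; with |VW| = 31.8, W = V + 31.8·(cos 164.9°, sin 164.9°) = (-13.09, 23.54). VW is perpendicular to WN; with |WN| = 9.2 on the left of VW, N = W + 9.2·(-0.2605, -0.9655) = (-15.49, 14.66). Then |JN| = |N − J| = 21.32.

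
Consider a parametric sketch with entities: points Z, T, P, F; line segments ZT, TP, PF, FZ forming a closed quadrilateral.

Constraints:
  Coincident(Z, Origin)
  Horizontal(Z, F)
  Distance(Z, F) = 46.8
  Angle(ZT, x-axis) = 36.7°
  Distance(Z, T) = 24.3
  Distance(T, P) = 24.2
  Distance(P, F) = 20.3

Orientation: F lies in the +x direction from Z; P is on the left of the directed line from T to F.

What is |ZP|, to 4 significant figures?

47.46

Checks: |TP| = 24.20 ✓; |PF| = 20.30 ✓.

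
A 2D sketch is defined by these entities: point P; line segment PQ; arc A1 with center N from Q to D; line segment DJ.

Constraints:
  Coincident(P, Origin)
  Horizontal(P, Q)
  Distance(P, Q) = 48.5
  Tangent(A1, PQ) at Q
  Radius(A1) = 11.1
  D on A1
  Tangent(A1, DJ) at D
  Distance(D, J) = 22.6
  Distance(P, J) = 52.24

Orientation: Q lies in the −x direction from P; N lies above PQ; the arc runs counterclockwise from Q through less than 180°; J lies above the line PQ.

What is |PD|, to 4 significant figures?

39.30

Checks: |PQ| = 48.50 ✓; |ND| = 11.10 ✓; ∠(ND, DJ) = 90.00° ✓; |DJ| = 22.60 ✓; |PJ| = 52.24 ✓.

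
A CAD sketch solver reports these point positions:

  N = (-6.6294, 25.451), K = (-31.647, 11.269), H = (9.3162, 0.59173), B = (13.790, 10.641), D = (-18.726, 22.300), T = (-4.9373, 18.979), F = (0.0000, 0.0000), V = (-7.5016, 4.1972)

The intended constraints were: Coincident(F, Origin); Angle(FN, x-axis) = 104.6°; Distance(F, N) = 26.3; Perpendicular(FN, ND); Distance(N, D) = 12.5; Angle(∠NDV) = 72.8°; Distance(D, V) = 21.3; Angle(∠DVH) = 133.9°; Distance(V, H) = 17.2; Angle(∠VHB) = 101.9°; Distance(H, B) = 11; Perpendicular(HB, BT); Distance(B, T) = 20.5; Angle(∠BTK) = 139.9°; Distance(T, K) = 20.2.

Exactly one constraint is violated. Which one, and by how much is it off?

Distance(T, K) = 20.2 — off by 7.60.

F = (0.00, 0.00) ✓; FN at 104.6° ✓; |FN| = 26.30 ✓; ∠(FN, ND) = 90.00° ✓; |ND| = 12.50 ✓; ∠NDV = 72.80° ✓; |DV| = 21.30 ✓; ∠DVH = 133.9° ✓; |VH| = 17.20 ✓; ∠VHB = 101.9° ✓; |HB| = 11.00 ✓; ∠(HB, BT) = 90.00° ✓; |BT| = 20.50 ✓; ∠BTK = 139.9° ✓; |TK| = 27.80 ✗.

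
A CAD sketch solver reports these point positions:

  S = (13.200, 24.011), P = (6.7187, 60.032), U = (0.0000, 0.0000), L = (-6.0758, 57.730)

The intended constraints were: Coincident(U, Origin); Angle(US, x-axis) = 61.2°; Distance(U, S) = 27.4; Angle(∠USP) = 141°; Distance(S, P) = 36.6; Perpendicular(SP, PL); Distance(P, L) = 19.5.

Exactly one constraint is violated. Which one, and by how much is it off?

Distance(P, L) = 19.5 — off by 6.50.

U = (0.00, 0.00) ✓; US at 61.20° ✓; |US| = 27.40 ✓; ∠USP = 141.0° ✓; |SP| = 36.60 ✓; ∠(SP, PL) = 90.00° ✓; |PL| = 13.00 ✗.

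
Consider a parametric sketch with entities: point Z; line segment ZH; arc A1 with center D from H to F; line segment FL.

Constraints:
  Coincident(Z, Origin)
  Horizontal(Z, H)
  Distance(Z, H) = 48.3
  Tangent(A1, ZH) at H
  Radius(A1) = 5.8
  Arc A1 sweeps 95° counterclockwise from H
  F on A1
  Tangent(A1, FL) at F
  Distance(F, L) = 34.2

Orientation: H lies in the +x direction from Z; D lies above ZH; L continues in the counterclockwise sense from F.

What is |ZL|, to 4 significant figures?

65.12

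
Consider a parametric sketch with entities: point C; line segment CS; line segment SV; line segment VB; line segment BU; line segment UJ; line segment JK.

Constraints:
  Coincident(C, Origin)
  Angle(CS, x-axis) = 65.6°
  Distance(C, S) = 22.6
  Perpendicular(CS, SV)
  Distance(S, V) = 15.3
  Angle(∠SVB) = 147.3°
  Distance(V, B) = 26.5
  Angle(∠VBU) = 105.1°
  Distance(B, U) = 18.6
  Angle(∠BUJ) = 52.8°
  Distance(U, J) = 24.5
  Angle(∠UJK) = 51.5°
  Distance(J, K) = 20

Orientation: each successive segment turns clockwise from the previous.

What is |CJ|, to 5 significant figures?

20.750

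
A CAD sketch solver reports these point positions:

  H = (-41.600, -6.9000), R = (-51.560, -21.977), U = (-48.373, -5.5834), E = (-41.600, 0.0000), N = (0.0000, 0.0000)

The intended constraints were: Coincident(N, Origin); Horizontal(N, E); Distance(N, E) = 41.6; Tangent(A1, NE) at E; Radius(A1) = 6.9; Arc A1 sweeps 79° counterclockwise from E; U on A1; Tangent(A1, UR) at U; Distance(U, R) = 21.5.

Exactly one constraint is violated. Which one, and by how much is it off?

Distance(U, R) = 21.5 — off by 4.80.

N = (0.00, 0.00) ✓; N.y = 0.00, E.y = 0.00 ✓; |NE| = 41.60 ✓; ∠(HE, EN) = 90.00° ✓; |HE| = 6.900 ✓; bearing(H→U) − bearing(H→E) = 79.00° ✓; |HU| = 6.900 ✓; ∠(HU, UR) = 90.00° ✓; |UR| = 16.70 ✗.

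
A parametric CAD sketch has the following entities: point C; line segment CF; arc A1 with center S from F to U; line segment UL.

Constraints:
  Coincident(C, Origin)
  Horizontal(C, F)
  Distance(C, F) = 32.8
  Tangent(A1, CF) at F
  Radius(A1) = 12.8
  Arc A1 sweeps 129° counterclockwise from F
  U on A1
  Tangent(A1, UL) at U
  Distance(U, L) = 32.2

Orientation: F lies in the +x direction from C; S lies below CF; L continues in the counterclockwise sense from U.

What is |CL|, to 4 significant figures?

62.96

C is at the origin; CF is horizontal with |CF| = 32.8 and F on the +x side, so F = (32.80, 0.000). The tangent condition forces SF to be normal to CF, so S = F + (0, -12.8) = (32.80, -12.80). On A1, F sits at bearing 90° from S; a 129° counterclockwise sweep puts U at bearing 219°, so U = S + 12.8·(cos 219°, sin 219°) = (22.85, -20.86). The tangent condition forces SU to be normal to UL, so UL runs along (−sin 219°, cos 219°); with |UL| = 32.2, L = (43.12, -45.88). Then |CL| = |L − C| = 62.96.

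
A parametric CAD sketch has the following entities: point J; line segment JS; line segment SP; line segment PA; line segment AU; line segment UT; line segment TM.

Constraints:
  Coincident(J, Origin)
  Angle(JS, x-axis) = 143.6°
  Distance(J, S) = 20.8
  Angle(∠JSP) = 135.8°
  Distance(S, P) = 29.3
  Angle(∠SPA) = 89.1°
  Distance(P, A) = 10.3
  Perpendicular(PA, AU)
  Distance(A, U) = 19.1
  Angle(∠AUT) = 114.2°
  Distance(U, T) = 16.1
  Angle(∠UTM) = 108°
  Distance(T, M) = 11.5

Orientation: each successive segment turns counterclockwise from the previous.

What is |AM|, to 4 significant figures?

28.24

J is at the origin; JS runs at 143.6° with length 20.8, so S = (-16.74, 12.34). ∠JSP = 135.8° gives SP at -172.2° from the x-axis; with |SP| = 29.3, P = (-45.77, 8.367). ∠SPA = 89.1° gives PA at -81.30° from the x-axis; with |PA| = 10.3, A = (-44.21, -1.815). The perpendicularity gives AU at right angles to PA, so AU runs at 8.700°; with |AU| = 19.1, U = (-25.33, 1.074). ∠AUT = 114.2° gives UT at 74.50° from the x-axis; with |UT| = 16.1, T = (-21.03, 16.59). ∠UTM = 108.0° gives TM at 146.5° from the x-axis; with |TM| = 11.5, M = (-30.62, 22.94). Then |AM| = |M − A| = 28.24.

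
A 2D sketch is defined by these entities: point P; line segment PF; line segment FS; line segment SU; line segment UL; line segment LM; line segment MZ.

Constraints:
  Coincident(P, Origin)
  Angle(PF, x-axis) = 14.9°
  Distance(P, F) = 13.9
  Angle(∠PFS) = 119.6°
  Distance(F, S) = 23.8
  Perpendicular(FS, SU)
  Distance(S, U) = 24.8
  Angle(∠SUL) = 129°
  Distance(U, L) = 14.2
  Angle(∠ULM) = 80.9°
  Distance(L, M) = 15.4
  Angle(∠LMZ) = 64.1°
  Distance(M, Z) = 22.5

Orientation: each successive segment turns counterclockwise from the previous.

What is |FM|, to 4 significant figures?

21.01

∠SUL = 129.0° gives UL at -143.7° from the x-axis; with |UL| = 14.2, L = (-15.96, 24.48). ∠ULM = 80.9° gives LM at -44.60° from the x-axis; with |LM| = 15.4, M = (-4.995, 13.67). Then |FM| = |M − F| = 21.01.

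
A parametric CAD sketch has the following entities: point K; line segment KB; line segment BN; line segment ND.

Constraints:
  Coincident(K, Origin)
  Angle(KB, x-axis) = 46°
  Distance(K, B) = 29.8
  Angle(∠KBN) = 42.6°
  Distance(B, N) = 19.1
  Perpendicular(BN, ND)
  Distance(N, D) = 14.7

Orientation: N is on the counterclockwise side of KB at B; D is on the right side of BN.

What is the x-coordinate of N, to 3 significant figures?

1.63

K is at the origin; KB runs at 46.0° with length 29.8, so B = 29.8·(cos 46.0°, sin 46.0°) = (20.7, 21.4). ∠KBN = 42.6°, so BN runs at 46.0° + (180° − 42.6°) = 183° from the x-axis; with |BN| = 19.1, N = B + 19.1·(cos 183°, sin 183°) = (1.63, 20.3). So N.x = 1.63.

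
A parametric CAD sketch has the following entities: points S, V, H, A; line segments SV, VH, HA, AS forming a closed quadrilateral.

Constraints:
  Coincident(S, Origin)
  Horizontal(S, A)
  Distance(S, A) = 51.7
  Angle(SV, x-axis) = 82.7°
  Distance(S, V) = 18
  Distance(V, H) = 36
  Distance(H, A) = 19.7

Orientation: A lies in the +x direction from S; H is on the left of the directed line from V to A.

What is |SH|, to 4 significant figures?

40.69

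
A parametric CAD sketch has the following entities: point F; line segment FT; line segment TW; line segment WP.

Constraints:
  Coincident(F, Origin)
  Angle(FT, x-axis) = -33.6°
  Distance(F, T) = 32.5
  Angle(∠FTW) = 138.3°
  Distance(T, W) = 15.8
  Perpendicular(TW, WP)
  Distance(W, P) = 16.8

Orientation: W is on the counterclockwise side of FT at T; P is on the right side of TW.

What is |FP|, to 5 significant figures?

55.510

F is at the origin; FT runs at -33.6° with length 32.5, so T = 32.5·(cos -33.6°, sin -33.6°) = (27.070, -17.985). ∠FTW = 138.3°, so TW runs at -33.6° + (180° − 138.3°) = 8.1000° from the x-axis; with |TW| = 15.8, W = T + 15.8·(cos 8.1000°, sin 8.1000°) = (42.712, -15.759). The perpendicularity gives WP at right angles to TW; with |WP| = 16.8 on the right of TW, P = W + 16.8·(0.14090, -0.99002) = (45.079, -32.391). Then |FP| = |P − F| = 55.510.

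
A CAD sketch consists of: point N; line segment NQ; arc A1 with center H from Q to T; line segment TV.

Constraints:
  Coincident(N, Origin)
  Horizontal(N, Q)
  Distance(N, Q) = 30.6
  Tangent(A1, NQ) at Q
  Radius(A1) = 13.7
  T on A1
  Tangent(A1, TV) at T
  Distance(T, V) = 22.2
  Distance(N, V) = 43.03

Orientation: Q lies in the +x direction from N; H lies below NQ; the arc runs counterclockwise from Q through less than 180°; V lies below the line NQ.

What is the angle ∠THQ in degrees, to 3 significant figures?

99.1°

Checks: ∠(HQ, QN) = 90.00° ✓; |HT| = 13.70 ✓; ∠(HT, TV) = 90.00° ✓; |TV| = 22.20 ✓; |NV| = 43.03 ✓.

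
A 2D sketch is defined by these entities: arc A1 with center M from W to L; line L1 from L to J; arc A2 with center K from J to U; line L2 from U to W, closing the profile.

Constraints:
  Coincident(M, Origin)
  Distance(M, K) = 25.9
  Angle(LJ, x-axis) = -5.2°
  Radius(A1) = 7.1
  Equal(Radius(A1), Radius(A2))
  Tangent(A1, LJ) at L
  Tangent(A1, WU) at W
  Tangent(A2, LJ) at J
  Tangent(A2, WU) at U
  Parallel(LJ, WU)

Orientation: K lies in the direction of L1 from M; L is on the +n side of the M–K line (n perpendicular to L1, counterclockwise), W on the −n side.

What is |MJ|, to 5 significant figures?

26.856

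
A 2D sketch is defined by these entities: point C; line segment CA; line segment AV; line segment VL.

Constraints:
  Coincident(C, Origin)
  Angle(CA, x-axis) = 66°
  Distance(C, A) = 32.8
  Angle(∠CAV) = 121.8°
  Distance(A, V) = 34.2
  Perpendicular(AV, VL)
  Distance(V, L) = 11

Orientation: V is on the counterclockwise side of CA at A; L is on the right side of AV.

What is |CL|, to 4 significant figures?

64.51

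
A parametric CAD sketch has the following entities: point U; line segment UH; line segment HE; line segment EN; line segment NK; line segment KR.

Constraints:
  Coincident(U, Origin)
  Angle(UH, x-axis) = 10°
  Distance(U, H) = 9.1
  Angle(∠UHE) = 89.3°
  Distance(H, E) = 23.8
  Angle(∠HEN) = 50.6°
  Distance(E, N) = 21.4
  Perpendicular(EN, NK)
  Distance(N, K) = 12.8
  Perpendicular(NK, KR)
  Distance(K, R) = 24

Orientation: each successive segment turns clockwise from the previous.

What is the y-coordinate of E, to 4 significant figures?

-21.91

U is at the origin; UH runs at 10.0° with length 9.1, so H = (8.962, 1.580). ∠UHE = 89.3° gives HE at -80.70° from the x-axis; with |HE| = 23.8, E = (12.81, -21.91). So E.y = -21.91.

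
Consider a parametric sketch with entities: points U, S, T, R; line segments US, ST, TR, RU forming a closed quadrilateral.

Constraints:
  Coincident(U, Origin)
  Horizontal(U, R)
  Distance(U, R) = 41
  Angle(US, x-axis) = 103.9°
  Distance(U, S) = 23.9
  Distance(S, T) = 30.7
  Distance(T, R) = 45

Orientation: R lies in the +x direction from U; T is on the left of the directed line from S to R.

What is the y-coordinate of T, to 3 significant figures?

39.8

U is at the origin; UR is horizontal with |UR| = 41.0 and R in +x, so R = (41.0, 0). US runs at 103.9° with |US| = 23.9, so S = (-5.74, 23.2). T is determined by |ST| = 30.7 and |TR| = 45.0 together: it lies at the intersection of circle(S, 30.7) and circle(R, 45.0). With |SR| = 52.2, the foot of the radical line on SR is 15.7 from S and the perpendicular offset is √(30.7² − 15.7²) = 26.4. Taking the left-of-SR solution: T = (20.1, 39.8).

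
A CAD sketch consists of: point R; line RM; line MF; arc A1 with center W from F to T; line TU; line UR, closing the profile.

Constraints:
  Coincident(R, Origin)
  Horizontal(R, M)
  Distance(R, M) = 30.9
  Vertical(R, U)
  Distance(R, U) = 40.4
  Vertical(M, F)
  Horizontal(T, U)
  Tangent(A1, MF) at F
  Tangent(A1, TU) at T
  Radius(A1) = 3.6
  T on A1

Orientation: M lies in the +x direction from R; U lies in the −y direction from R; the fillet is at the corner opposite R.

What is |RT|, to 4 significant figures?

48.76

R is at the origin; RM is horizontal with |RM| = 30.9 and M on the +x side, so M = (30.90, 0.000). RU is vertical with |RU| = 40.4 and U on the −y side, so U = (0.000, -40.40). The virtual corner opposite R is at (30.90, -40.40). Since A1 is tangent to MF there, WF ⟂ MF and tangency of A1 to TU means the radius WT is perpendicular to TU, with radius 3.6, so the center W sits 3.6 in from both sides at W = (27.30, -36.80). That places the tangent points at F = (30.90, -36.80) on MF and T = (27.30, -40.40) on TU. Then |RT| = |T − R| = 48.76.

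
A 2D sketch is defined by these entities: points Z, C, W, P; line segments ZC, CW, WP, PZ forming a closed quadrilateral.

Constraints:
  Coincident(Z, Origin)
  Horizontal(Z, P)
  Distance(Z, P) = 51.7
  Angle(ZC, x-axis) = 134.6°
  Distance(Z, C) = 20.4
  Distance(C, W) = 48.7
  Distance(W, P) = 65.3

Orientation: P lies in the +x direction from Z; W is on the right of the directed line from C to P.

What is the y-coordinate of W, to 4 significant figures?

-33.18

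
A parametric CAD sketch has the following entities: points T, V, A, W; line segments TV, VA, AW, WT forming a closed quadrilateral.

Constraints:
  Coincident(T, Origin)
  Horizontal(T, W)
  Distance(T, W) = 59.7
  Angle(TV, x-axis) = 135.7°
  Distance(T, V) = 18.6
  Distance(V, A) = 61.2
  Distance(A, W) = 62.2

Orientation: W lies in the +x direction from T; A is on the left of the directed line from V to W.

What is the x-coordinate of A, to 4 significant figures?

31.01

T is at the origin; TW is horizontal with |TW| = 59.7 and W in +x, so W = (59.7, 0). TV runs at 135.7° with |TV| = 18.6, so V = (-13.31, 12.99). A is determined by |VA| = 61.2 and |AW| = 62.2 together: it lies at the intersection of circle(V, 61.2) and circle(W, 62.2). With |VW| = 74.16, the foot of the radical line on VW is 36.25 from V and the perpendicular offset is √(61.2² − 36.25²) = 49.31. Taking the left-of-VW solution: A = (31.01, 55.19).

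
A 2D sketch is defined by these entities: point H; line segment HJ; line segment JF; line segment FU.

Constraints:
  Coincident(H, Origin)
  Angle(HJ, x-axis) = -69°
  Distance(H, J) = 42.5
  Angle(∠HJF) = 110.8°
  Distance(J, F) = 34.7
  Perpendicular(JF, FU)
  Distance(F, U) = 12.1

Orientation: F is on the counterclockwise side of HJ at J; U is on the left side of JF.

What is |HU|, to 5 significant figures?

56.944

∠HJF = 110.8°, so JF runs at -69.0° + (180° − 110.8°) = 0.20000° from the x-axis; with |JF| = 34.7, F = J + 34.7·(cos 0.20000°, sin 0.20000°) = (49.930, -39.556). JF is perpendicular to FU; with |FU| = 12.1 on the left of JF, U = F + 12.1·(-0.0034907, 0.99999) = (49.888, -27.456). Then |HU| = |U − H| = 56.944.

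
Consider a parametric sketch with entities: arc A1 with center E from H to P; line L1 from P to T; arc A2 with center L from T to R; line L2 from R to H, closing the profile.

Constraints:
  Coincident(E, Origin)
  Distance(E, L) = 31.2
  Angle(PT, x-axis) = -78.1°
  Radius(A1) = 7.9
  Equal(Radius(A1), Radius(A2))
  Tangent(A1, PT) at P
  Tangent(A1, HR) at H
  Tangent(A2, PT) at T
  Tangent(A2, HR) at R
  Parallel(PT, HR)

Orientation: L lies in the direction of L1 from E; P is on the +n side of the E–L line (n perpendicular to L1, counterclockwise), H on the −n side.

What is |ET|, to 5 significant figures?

32.185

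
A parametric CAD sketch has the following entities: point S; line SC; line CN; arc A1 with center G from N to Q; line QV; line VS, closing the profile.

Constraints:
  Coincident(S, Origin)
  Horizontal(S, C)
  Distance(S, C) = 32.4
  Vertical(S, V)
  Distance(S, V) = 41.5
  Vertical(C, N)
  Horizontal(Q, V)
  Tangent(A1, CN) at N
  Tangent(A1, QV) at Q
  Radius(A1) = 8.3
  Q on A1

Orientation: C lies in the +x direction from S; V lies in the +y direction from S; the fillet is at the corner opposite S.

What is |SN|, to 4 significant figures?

46.39

S is at the origin; S and C share the same y with |SC| = 32.4 and C on the +x side, so C = (32.40, 0.000). S and V share the same x with |SV| = 41.5 and V on the +y side, so V = (0.000, 41.50). The virtual corner opposite S is at (32.40, 41.50). Tangency of A1 to CN means the radius GN is perpendicular to CN and A1 meets QV tangentially, so GQ is at right angles to QV, with radius 8.3, so the center G sits 8.3 in from both sides at G = (24.10, 33.20). That places the tangent points at N = (32.40, 33.20) on CN and Q = (24.10, 41.50) on QV. Then |SN| = |N − S| = 46.39.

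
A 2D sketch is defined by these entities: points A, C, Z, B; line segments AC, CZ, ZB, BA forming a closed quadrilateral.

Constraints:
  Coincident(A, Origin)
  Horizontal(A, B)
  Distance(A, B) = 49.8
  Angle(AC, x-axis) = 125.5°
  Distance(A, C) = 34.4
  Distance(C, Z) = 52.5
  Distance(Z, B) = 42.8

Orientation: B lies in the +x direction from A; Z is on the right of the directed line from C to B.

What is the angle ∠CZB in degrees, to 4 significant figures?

103.7°

A is at the origin; AB is horizontal with |AB| = 49.8 and B in +x, so B = (49.8, 0). AC runs at 125.5° with |AC| = 34.4, so C = (-19.98, 28.01). Z is determined by |CZ| = 52.5 and |ZB| = 42.8 together: it lies at the intersection of circle(C, 52.5) and circle(B, 42.8). With |CB| = 75.19, the foot of the radical line on CB is 43.74 from C and the perpendicular offset is √(52.5² − 43.74²) = 29.03. Taking the right-of-CB solution: Z = (9.802, -15.23).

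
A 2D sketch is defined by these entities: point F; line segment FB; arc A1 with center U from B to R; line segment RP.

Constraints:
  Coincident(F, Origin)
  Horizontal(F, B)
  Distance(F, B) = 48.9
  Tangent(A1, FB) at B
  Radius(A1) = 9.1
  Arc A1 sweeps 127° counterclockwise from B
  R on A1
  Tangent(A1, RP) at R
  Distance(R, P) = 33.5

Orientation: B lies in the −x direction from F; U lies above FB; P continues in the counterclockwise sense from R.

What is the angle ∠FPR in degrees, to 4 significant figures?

19.22°

On A1, B sits at bearing -90° from U; a 127° counterclockwise sweep puts R at bearing 37°, so R = U + 9.1·(cos 37°, sin 37°) = (-41.63, 14.58). Tangency of A1 to RP means the radius UR is perpendicular to RP, so RP runs along (−sin 37°, cos 37°); with |RP| = 33.5, P = (-61.79, 41.33). Then cos ∠FPR = PF·PR / (|PF||PR|), giving 19.22°.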